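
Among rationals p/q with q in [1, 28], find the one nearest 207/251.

Expand x = 207/251 as a continued fraction with the Euclidean algorithm:
  207 = 0*251 + 207, so a_0 = 0.
  251 = 1*207 + 44, so a_1 = 1.
  207 = 4*44 + 31, so a_2 = 4.
  44 = 1*31 + 13, so a_3 = 1.
  31 = 2*13 + 5, so a_4 = 2.
  13 = 2*5 + 3, so a_5 = 2.
  5 = 1*3 + 2, so a_6 = 1.
  3 = 1*2 + 1, so a_7 = 1.
  2 = 2*1 + 0, so a_8 = 2.
so x = [0; 1, 4, 1, 2, 2, 1, 1, 2].
Convergents (p_i = a_i*p_{i-1} + p_{i-2}, q_i = a_i*q_{i-1} + q_{i-2} with p_{-2}=0, p_{-1}=1, q_{-2}=1, q_{-1}=0), until the denominator exceeds 28:
  i=0: a_0=0, p_0 = 0*1 + 0 = 0, q_0 = 0*0 + 1 = 1.
  i=1: a_1=1, p_1 = 1*0 + 1 = 1, q_1 = 1*1 + 0 = 1.
  i=2: a_2=4, p_2 = 4*1 + 0 = 4, q_2 = 4*1 + 1 = 5.
  i=3: a_3=1, p_3 = 1*4 + 1 = 5, q_3 = 1*5 + 1 = 6.
  i=4: a_4=2, p_4 = 2*5 + 4 = 14, q_4 = 2*6 + 5 = 17.
  i=5: a_5=2, p_5 = 2*14 + 5 = 33, q_5 = 2*17 + 6 = 40.
q_5 = 40 > 28, so the last convergent with denominator <= 28 is p_4/q_4 = 14/17.
The closest fraction with denominator <= 28 is either p_4/q_4 or the intermediate fraction (k*p_4 + p_3)/(k*q_4 + q_3) with the largest k >= 1 whose denominator stays <= 28; these approach x as k grows, and every other convergent or intermediate fraction in range is farther away.
Largest k: floor((28 - q_3)/q_4) = floor((28 - 6)/17) = 1.
That gives (1*14 + 5)/(1*17 + 6) = 19/23.
Compare the errors: |x - 14/17| = |207*17 - 14*251|/(251*17) = 5/4267, and |x - 19/23| = |207*23 - 19*251|/(251*23) = 8/5773.
Cross-multiplying, 5*5773 = 28865 < 34136 = 8*4267, so 5/4267 is smaller: the convergent 14/17 is closer to x than 19/23.

14/17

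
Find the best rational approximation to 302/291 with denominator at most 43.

Expand x = 302/291 as a continued fraction with the Euclidean algorithm:
  302 = 1*291 + 11, so a_0 = 1.
  291 = 26*11 + 5, so a_1 = 26.
  11 = 2*5 + 1, so a_2 = 2.
  5 = 5*1 + 0, so a_3 = 5.
so x = [1; 26, 2, 5].
Convergents (p_i = a_i*p_{i-1} + p_{i-2}, q_i = a_i*q_{i-1} + q_{i-2} with p_{-2}=0, p_{-1}=1, q_{-2}=1, q_{-1}=0), until the denominator exceeds 43:
  i=0: a_0=1, p_0 = 1*1 + 0 = 1, q_0 = 1*0 + 1 = 1.
  i=1: a_1=26, p_1 = 26*1 + 1 = 27, q_1 = 26*1 + 0 = 26.
  i=2: a_2=2, p_2 = 2*27 + 1 = 55, q_2 = 2*26 + 1 = 53.
q_2 = 53 > 43, so the last convergent with denominator <= 43 is p_1/q_1 = 27/26.
The closest fraction with denominator <= 43 is either p_1/q_1 or the intermediate fraction (k*p_1 + p_0)/(k*q_1 + q_0) with the largest k >= 1 whose denominator stays <= 43; these approach x as k grows, and every other convergent or intermediate fraction in range is farther away.
Largest k: floor((43 - q_0)/q_1) = floor((43 - 1)/26) = 1.
That gives (1*27 + 1)/(1*26 + 1) = 28/27.
Compare the errors: |x - 27/26| = |302*26 - 27*291|/(291*26) = 5/7566, and |x - 28/27| = |302*27 - 28*291|/(291*27) = 6/7857.
Cross-multiplying, 5*7857 = 39285 < 45396 = 6*7566, so 5/7566 is smaller: the convergent 27/26 is closer to x than 28/27.

27/26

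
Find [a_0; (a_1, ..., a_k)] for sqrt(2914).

[53; (1, 52, 1, 106)]

Write x_i = (sqrt(2914) + m_i)/d_i with (m_0, d_0) = (0, 1). a_0 = floor(sqrt(2914)) = 53, since 53^2 = 2809 <= 2914 < 2916 = 54^2.
Iterate m_{i+1} = d_i*a_i - m_i, d_{i+1} = (2914 - m_{i+1}^2)/d_i, a_{i+1} = floor((a_0 + m_{i+1})/d_{i+1}):
  m_1 = 1*53 - 0 = 53, d_1 = (2914 - 53^2)/1 = 105/1 = 105, a_1 = floor((53 + 53)/105) = 1.
  m_2 = 105*1 - 53 = 52, d_2 = (2914 - 52^2)/105 = 210/105 = 2, a_2 = floor((53 + 52)/2) = 52.
  m_3 = 2*52 - 52 = 52, d_3 = (2914 - 52^2)/2 = 210/2 = 105, a_3 = floor((53 + 52)/105) = 1.
  m_4 = 105*1 - 52 = 53, d_4 = (2914 - 53^2)/105 = 105/105 = 1, a_4 = floor((53 + 53)/1) = 106.
  m_5 = 1*106 - 53 = 53, d_5 = (2914 - 53^2)/1 = 105/1 = 105: (m_5, d_5) = (m_1, d_1) = (53, 105), so from here the quotients repeat a_1, ..., a_4; the period length is 4.
Hence the expansion of sqrt(2914) is a_0 = 53 followed by the repeating block 1, 52, 1, 106 (period 4).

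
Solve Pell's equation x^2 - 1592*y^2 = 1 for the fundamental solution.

(x, y) = (399, 10)

First expand sqrt(1592) as a continued fraction. With x_i = (sqrt(1592) + m_i)/d_i and (m_0, d_0) = (0, 1): a_0 = floor(sqrt(1592)) = 39, since 39^2 = 1521 <= 1592 < 1600 = 40^2.
Iterate m_{i+1} = d_i*a_i - m_i, d_{i+1} = (1592 - m_{i+1}^2)/d_i, a_{i+1} = floor((a_0 + m_{i+1})/d_{i+1}):
  m_1 = 1*39 - 0 = 39, d_1 = (1592 - 39^2)/1 = 71/1 = 71, a_1 = floor((39 + 39)/71) = 1.
  m_2 = 71*1 - 39 = 32, d_2 = (1592 - 32^2)/71 = 568/71 = 8, a_2 = floor((39 + 32)/8) = 8.
  m_3 = 8*8 - 32 = 32, d_3 = (1592 - 32^2)/8 = 568/8 = 71, a_3 = floor((39 + 32)/71) = 1.
  m_4 = 71*1 - 32 = 39, d_4 = (1592 - 39^2)/71 = 71/71 = 1, a_4 = floor((39 + 39)/1) = 78.
  m_5 = 1*78 - 39 = 39, d_5 = (1592 - 39^2)/1 = 71/1 = 71: (m_5, d_5) = (m_1, d_1) = (39, 71), so from here the quotients repeat a_1, ..., a_4; the period length is 4.
So sqrt(1592) = [39; (1, 8, 1, 78)] with period length k = 4.
k is even, so the fundamental solution of x^2 - 1592y^2 = 1 is (p_{k-1}, q_{k-1}) = (p_3, q_3); compute convergents through index 3.
Convergents (p_i = a_i*p_{i-1} + p_{i-2}, q_i = a_i*q_{i-1} + q_{i-2} with p_{-2}=0, p_{-1}=1, q_{-2}=1, q_{-1}=0):
  i=0: a_0=39, p_0 = 39*1 + 0 = 39, q_0 = 39*0 + 1 = 1.
  i=1: a_1=1, p_1 = 1*39 + 1 = 40, q_1 = 1*1 + 0 = 1.
  i=2: a_2=8, p_2 = 8*40 + 39 = 359, q_2 = 8*1 + 1 = 9.
  i=3: a_3=1, p_3 = 1*359 + 40 = 399, q_3 = 1*9 + 1 = 10.
Check: 399^2 - 1592*10^2 = 159201 - 159200 = 1, so (x, y) = (399, 10) solves the equation, and by the theorem it is the least positive solution.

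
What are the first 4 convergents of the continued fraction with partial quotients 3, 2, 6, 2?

Using the convergent recurrence p_i = a_i*p_{i-1} + p_{i-2}, q_i = a_i*q_{i-1} + q_{i-2} with p_{-2}=0, p_{-1}=1, q_{-2}=1, q_{-1}=0:
  i=0: a_0=3, p_0 = 3*1 + 0 = 3, q_0 = 3*0 + 1 = 1.
  i=1: a_1=2, p_1 = 2*3 + 1 = 7, q_1 = 2*1 + 0 = 2.
  i=2: a_2=6, p_2 = 6*7 + 3 = 45, q_2 = 6*2 + 1 = 13.
  i=3: a_3=2, p_3 = 2*45 + 7 = 97, q_3 = 2*13 + 2 = 28.

3/1, 7/2, 45/13, 97/28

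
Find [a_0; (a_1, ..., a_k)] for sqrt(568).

Write x_i = (sqrt(568) + m_i)/d_i with (m_0, d_0) = (0, 1). a_0 = floor(sqrt(568)) = 23, since 23^2 = 529 <= 568 < 576 = 24^2.
Iterate m_{i+1} = d_i*a_i - m_i, d_{i+1} = (568 - m_{i+1}^2)/d_i, a_{i+1} = floor((a_0 + m_{i+1})/d_{i+1}):
  m_1 = 1*23 - 0 = 23, d_1 = (568 - 23^2)/1 = 39/1 = 39, a_1 = floor((23 + 23)/39) = 1.
  m_2 = 39*1 - 23 = 16, d_2 = (568 - 16^2)/39 = 312/39 = 8, a_2 = floor((23 + 16)/8) = 4.
  m_3 = 8*4 - 16 = 16, d_3 = (568 - 16^2)/8 = 312/8 = 39, a_3 = floor((23 + 16)/39) = 1.
  m_4 = 39*1 - 16 = 23, d_4 = (568 - 23^2)/39 = 39/39 = 1, a_4 = floor((23 + 23)/1) = 46.
  m_5 = 1*46 - 23 = 23, d_5 = (568 - 23^2)/1 = 39/1 = 39: (m_5, d_5) = (m_1, d_1) = (23, 39), so from here the quotients repeat a_1, ..., a_4; the period length is 4.
Hence the expansion of sqrt(568) is a_0 = 23 followed by the repeating block 1, 4, 1, 46 (period 4).

[23; (1, 4, 1, 46)]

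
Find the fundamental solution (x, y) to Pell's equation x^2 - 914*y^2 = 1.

(x, y) = (62563299, 2069410)

First expand sqrt(914) as a continued fraction. With x_i = (sqrt(914) + m_i)/d_i and (m_0, d_0) = (0, 1): a_0 = floor(sqrt(914)) = 30, since 30^2 = 900 <= 914 < 961 = 31^2.
Iterate m_{i+1} = d_i*a_i - m_i, d_{i+1} = (914 - m_{i+1}^2)/d_i, a_{i+1} = floor((a_0 + m_{i+1})/d_{i+1}):
  m_1 = 1*30 - 0 = 30, d_1 = (914 - 30^2)/1 = 14/1 = 14, a_1 = floor((30 + 30)/14) = 4.
  m_2 = 14*4 - 30 = 26, d_2 = (914 - 26^2)/14 = 238/14 = 17, a_2 = floor((30 + 26)/17) = 3.
  m_3 = 17*3 - 26 = 25, d_3 = (914 - 25^2)/17 = 289/17 = 17, a_3 = floor((30 + 25)/17) = 3.
  m_4 = 17*3 - 25 = 26, d_4 = (914 - 26^2)/17 = 238/17 = 14, a_4 = floor((30 + 26)/14) = 4.
  m_5 = 14*4 - 26 = 30, d_5 = (914 - 30^2)/14 = 14/14 = 1, a_5 = floor((30 + 30)/1) = 60.
  m_6 = 1*60 - 30 = 30, d_6 = (914 - 30^2)/1 = 14/1 = 14: (m_6, d_6) = (m_1, d_1) = (30, 14), so from here the quotients repeat a_1, ..., a_5; the period length is 5.
So sqrt(914) = [30; (4, 3, 3, 4, 60)] with period length k = 5.
k is odd, so (p_{k-1}, q_{k-1}) only solves x^2 - 914y^2 = -1 and the fundamental solution of x^2 - 914y^2 = 1 is (p_{2k-1}, q_{2k-1}) = (p_9, q_9); compute convergents through index 9, running through the period twice.
Convergents (p_i = a_i*p_{i-1} + p_{i-2}, q_i = a_i*q_{i-1} + q_{i-2} with p_{-2}=0, p_{-1}=1, q_{-2}=1, q_{-1}=0):
  i=0: a_0=30, p_0 = 30*1 + 0 = 30, q_0 = 30*0 + 1 = 1.
  i=1: a_1=4, p_1 = 4*30 + 1 = 121, q_1 = 4*1 + 0 = 4.
  i=2: a_2=3, p_2 = 3*121 + 30 = 393, q_2 = 3*4 + 1 = 13.
  i=3: a_3=3, p_3 = 3*393 + 121 = 1300, q_3 = 3*13 + 4 = 43.
  i=4: a_4=4, p_4 = 4*1300 + 393 = 5593, q_4 = 4*43 + 13 = 185.
  i=5: a_5=60, p_5 = 60*5593 + 1300 = 336880, q_5 = 60*185 + 43 = 11143.
  i=6: a_6=4, p_6 = 4*336880 + 5593 = 1353113, q_6 = 4*11143 + 185 = 44757.
  i=7: a_7=3, p_7 = 3*1353113 + 336880 = 4396219, q_7 = 3*44757 + 11143 = 145414.
  i=8: a_8=3, p_8 = 3*4396219 + 1353113 = 14541770, q_8 = 3*145414 + 44757 = 480999.
  i=9: a_9=4, p_9 = 4*14541770 + 4396219 = 62563299, q_9 = 4*480999 + 145414 = 2069410.
Indeed p_4^2 - 914*q_4^2 = 31281649 - 31281650 = -1, not +1.
Check: 62563299^2 - 914*2069410^2 = 3914166381763401 - 3914166381763400 = 1, so (x, y) = (62563299, 2069410) solves the equation, and by the theorem it is the least positive solution.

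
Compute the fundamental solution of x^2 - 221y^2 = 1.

(x, y) = (1665, 112)

First expand sqrt(221) as a continued fraction. With x_i = (sqrt(221) + m_i)/d_i and (m_0, d_0) = (0, 1): a_0 = floor(sqrt(221)) = 14, since 14^2 = 196 <= 221 < 225 = 15^2.
Iterate m_{i+1} = d_i*a_i - m_i, d_{i+1} = (221 - m_{i+1}^2)/d_i, a_{i+1} = floor((a_0 + m_{i+1})/d_{i+1}):
  m_1 = 1*14 - 0 = 14, d_1 = (221 - 14^2)/1 = 25/1 = 25, a_1 = floor((14 + 14)/25) = 1.
  m_2 = 25*1 - 14 = 11, d_2 = (221 - 11^2)/25 = 100/25 = 4, a_2 = floor((14 + 11)/4) = 6.
  m_3 = 4*6 - 11 = 13, d_3 = (221 - 13^2)/4 = 52/4 = 13, a_3 = floor((14 + 13)/13) = 2.
  m_4 = 13*2 - 13 = 13, d_4 = (221 - 13^2)/13 = 52/13 = 4, a_4 = floor((14 + 13)/4) = 6.
  m_5 = 4*6 - 13 = 11, d_5 = (221 - 11^2)/4 = 100/4 = 25, a_5 = floor((14 + 11)/25) = 1.
  m_6 = 25*1 - 11 = 14, d_6 = (221 - 14^2)/25 = 25/25 = 1, a_6 = floor((14 + 14)/1) = 28.
  m_7 = 1*28 - 14 = 14, d_7 = (221 - 14^2)/1 = 25/1 = 25: (m_7, d_7) = (m_1, d_1) = (14, 25), so from here the quotients repeat a_1, ..., a_6; the period length is 6.
So sqrt(221) = [14; (1, 6, 2, 6, 1, 28)] with period length k = 6.
k is even, so the fundamental solution of x^2 - 221y^2 = 1 is (p_{k-1}, q_{k-1}) = (p_5, q_5); compute convergents through index 5.
Convergents (p_i = a_i*p_{i-1} + p_{i-2}, q_i = a_i*q_{i-1} + q_{i-2} with p_{-2}=0, p_{-1}=1, q_{-2}=1, q_{-1}=0):
  i=0: a_0=14, p_0 = 14*1 + 0 = 14, q_0 = 14*0 + 1 = 1.
  i=1: a_1=1, p_1 = 1*14 + 1 = 15, q_1 = 1*1 + 0 = 1.
  i=2: a_2=6, p_2 = 6*15 + 14 = 104, q_2 = 6*1 + 1 = 7.
  i=3: a_3=2, p_3 = 2*104 + 15 = 223, q_3 = 2*7 + 1 = 15.
  i=4: a_4=6, p_4 = 6*223 + 104 = 1442, q_4 = 6*15 + 7 = 97.
  i=5: a_5=1, p_5 = 1*1442 + 223 = 1665, q_5 = 1*97 + 15 = 112.
Check: 1665^2 - 221*112^2 = 2772225 - 2772224 = 1, so (x, y) = (1665, 112) solves the equation, and by the theorem it is the least positive solution.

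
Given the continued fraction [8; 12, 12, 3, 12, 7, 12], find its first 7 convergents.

8/1, 97/12, 1172/145, 3613/447, 44528/5509, 315309/39010, 3828236/473629

Using the convergent recurrence p_i = a_i*p_{i-1} + p_{i-2}, q_i = a_i*q_{i-1} + q_{i-2} with p_{-2}=0, p_{-1}=1, q_{-2}=1, q_{-1}=0:
  i=0: a_0=8, p_0 = 8*1 + 0 = 8, q_0 = 8*0 + 1 = 1.
  i=1: a_1=12, p_1 = 12*8 + 1 = 97, q_1 = 12*1 + 0 = 12.
  i=2: a_2=12, p_2 = 12*97 + 8 = 1172, q_2 = 12*12 + 1 = 145.
  i=3: a_3=3, p_3 = 3*1172 + 97 = 3613, q_3 = 3*145 + 12 = 447.
  i=4: a_4=12, p_4 = 12*3613 + 1172 = 44528, q_4 = 12*447 + 145 = 5509.
  i=5: a_5=7, p_5 = 7*44528 + 3613 = 315309, q_5 = 7*5509 + 447 = 39010.
  i=6: a_6=12, p_6 = 12*315309 + 44528 = 3828236, q_6 = 12*39010 + 5509 = 473629.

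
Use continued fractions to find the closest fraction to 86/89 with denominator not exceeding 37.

29/30

Expand x = 86/89 as a continued fraction with the Euclidean algorithm:
  86 = 0*89 + 86, so a_0 = 0.
  89 = 1*86 + 3, so a_1 = 1.
  86 = 28*3 + 2, so a_2 = 28.
  3 = 1*2 + 1, so a_3 = 1.
  2 = 2*1 + 0, so a_4 = 2.
so x = [0; 1, 28, 1, 2].
Convergents (p_i = a_i*p_{i-1} + p_{i-2}, q_i = a_i*q_{i-1} + q_{i-2} with p_{-2}=0, p_{-1}=1, q_{-2}=1, q_{-1}=0), until the denominator exceeds 37:
  i=0: a_0=0, p_0 = 0*1 + 0 = 0, q_0 = 0*0 + 1 = 1.
  i=1: a_1=1, p_1 = 1*0 + 1 = 1, q_1 = 1*1 + 0 = 1.
  i=2: a_2=28, p_2 = 28*1 + 0 = 28, q_2 = 28*1 + 1 = 29.
  i=3: a_3=1, p_3 = 1*28 + 1 = 29, q_3 = 1*29 + 1 = 30.
  i=4: a_4=2, p_4 = 2*29 + 28 = 86, q_4 = 2*30 + 29 = 89.
q_4 = 89 > 37, so the last convergent with denominator <= 37 is p_3/q_3 = 29/30.
The closest fraction with denominator <= 37 is either p_3/q_3 or the intermediate fraction (k*p_3 + p_2)/(k*q_3 + q_2) with the largest k >= 1 whose denominator stays <= 37; these approach x as k grows, and every other convergent or intermediate fraction in range is farther away.
Largest k: floor((37 - q_2)/q_3) = floor((37 - 29)/30) = 0.
Since k = 0, no intermediate fraction beyond p_3/q_3 has denominator <= 37, so the convergent 29/30 is the closest (its error is |86*30 - 29*89|/(89*30) = 1/2670).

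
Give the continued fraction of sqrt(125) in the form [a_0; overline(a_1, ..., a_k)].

Write x_i = (sqrt(125) + m_i)/d_i with (m_0, d_0) = (0, 1). a_0 = floor(sqrt(125)) = 11, since 11^2 = 121 <= 125 < 144 = 12^2.
Iterate m_{i+1} = d_i*a_i - m_i, d_{i+1} = (125 - m_{i+1}^2)/d_i, a_{i+1} = floor((a_0 + m_{i+1})/d_{i+1}):
  m_1 = 1*11 - 0 = 11, d_1 = (125 - 11^2)/1 = 4/1 = 4, a_1 = floor((11 + 11)/4) = 5.
  m_2 = 4*5 - 11 = 9, d_2 = (125 - 9^2)/4 = 44/4 = 11, a_2 = floor((11 + 9)/11) = 1.
  m_3 = 11*1 - 9 = 2, d_3 = (125 - 2^2)/11 = 121/11 = 11, a_3 = floor((11 + 2)/11) = 1.
  m_4 = 11*1 - 2 = 9, d_4 = (125 - 9^2)/11 = 44/11 = 4, a_4 = floor((11 + 9)/4) = 5.
  m_5 = 4*5 - 9 = 11, d_5 = (125 - 11^2)/4 = 4/4 = 1, a_5 = floor((11 + 11)/1) = 22.
  m_6 = 1*22 - 11 = 11, d_6 = (125 - 11^2)/1 = 4/1 = 4: (m_6, d_6) = (m_1, d_1) = (11, 4), so from here the quotients repeat a_1, ..., a_5; the period length is 5.
Hence the expansion of sqrt(125) is a_0 = 11 followed by the repeating block 5, 1, 1, 5, 22 (period 5).

[11; overline(5, 1, 1, 5, 22)]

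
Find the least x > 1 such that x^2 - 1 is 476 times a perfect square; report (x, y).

(x, y) = (28799, 1320)

First expand sqrt(476) as a continued fraction. With x_i = (sqrt(476) + m_i)/d_i and (m_0, d_0) = (0, 1): a_0 = floor(sqrt(476)) = 21, since 21^2 = 441 <= 476 < 484 = 22^2.
Iterate m_{i+1} = d_i*a_i - m_i, d_{i+1} = (476 - m_{i+1}^2)/d_i, a_{i+1} = floor((a_0 + m_{i+1})/d_{i+1}):
  m_1 = 1*21 - 0 = 21, d_1 = (476 - 21^2)/1 = 35/1 = 35, a_1 = floor((21 + 21)/35) = 1.
  m_2 = 35*1 - 21 = 14, d_2 = (476 - 14^2)/35 = 280/35 = 8, a_2 = floor((21 + 14)/8) = 4.
  m_3 = 8*4 - 14 = 18, d_3 = (476 - 18^2)/8 = 152/8 = 19, a_3 = floor((21 + 18)/19) = 2.
  m_4 = 19*2 - 18 = 20, d_4 = (476 - 20^2)/19 = 76/19 = 4, a_4 = floor((21 + 20)/4) = 10.
  m_5 = 4*10 - 20 = 20, d_5 = (476 - 20^2)/4 = 76/4 = 19, a_5 = floor((21 + 20)/19) = 2.
  m_6 = 19*2 - 20 = 18, d_6 = (476 - 18^2)/19 = 152/19 = 8, a_6 = floor((21 + 18)/8) = 4.
  m_7 = 8*4 - 18 = 14, d_7 = (476 - 14^2)/8 = 280/8 = 35, a_7 = floor((21 + 14)/35) = 1.
  m_8 = 35*1 - 14 = 21, d_8 = (476 - 21^2)/35 = 35/35 = 1, a_8 = floor((21 + 21)/1) = 42.
  m_9 = 1*42 - 21 = 21, d_9 = (476 - 21^2)/1 = 35/1 = 35: (m_9, d_9) = (m_1, d_1) = (21, 35), so from here the quotients repeat a_1, ..., a_8; the period length is 8.
So sqrt(476) = [21; (1, 4, 2, 10, 2, 4, 1, 42)] with period length k = 8.
k is even, so the fundamental solution of x^2 - 476y^2 = 1 is (p_{k-1}, q_{k-1}) = (p_7, q_7); compute convergents through index 7.
Convergents (p_i = a_i*p_{i-1} + p_{i-2}, q_i = a_i*q_{i-1} + q_{i-2} with p_{-2}=0, p_{-1}=1, q_{-2}=1, q_{-1}=0):
  i=0: a_0=21, p_0 = 21*1 + 0 = 21, q_0 = 21*0 + 1 = 1.
  i=1: a_1=1, p_1 = 1*21 + 1 = 22, q_1 = 1*1 + 0 = 1.
  i=2: a_2=4, p_2 = 4*22 + 21 = 109, q_2 = 4*1 + 1 = 5.
  i=3: a_3=2, p_3 = 2*109 + 22 = 240, q_3 = 2*5 + 1 = 11.
  i=4: a_4=10, p_4 = 10*240 + 109 = 2509, q_4 = 10*11 + 5 = 115.
  i=5: a_5=2, p_5 = 2*2509 + 240 = 5258, q_5 = 2*115 + 11 = 241.
  i=6: a_6=4, p_6 = 4*5258 + 2509 = 23541, q_6 = 4*241 + 115 = 1079.
  i=7: a_7=1, p_7 = 1*23541 + 5258 = 28799, q_7 = 1*1079 + 241 = 1320.
Check: 28799^2 - 476*1320^2 = 829382401 - 829382400 = 1, so (x, y) = (28799, 1320) solves the equation, and by the theorem it is the least positive solution.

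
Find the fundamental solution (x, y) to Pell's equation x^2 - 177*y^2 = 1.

(x, y) = (62423, 4692)

First expand sqrt(177) as a continued fraction. With x_i = (sqrt(177) + m_i)/d_i and (m_0, d_0) = (0, 1): a_0 = floor(sqrt(177)) = 13, since 13^2 = 169 <= 177 < 196 = 14^2.
Iterate m_{i+1} = d_i*a_i - m_i, d_{i+1} = (177 - m_{i+1}^2)/d_i, a_{i+1} = floor((a_0 + m_{i+1})/d_{i+1}):
  m_1 = 1*13 - 0 = 13, d_1 = (177 - 13^2)/1 = 8/1 = 8, a_1 = floor((13 + 13)/8) = 3.
  m_2 = 8*3 - 13 = 11, d_2 = (177 - 11^2)/8 = 56/8 = 7, a_2 = floor((13 + 11)/7) = 3.
  m_3 = 7*3 - 11 = 10, d_3 = (177 - 10^2)/7 = 77/7 = 11, a_3 = floor((13 + 10)/11) = 2.
  m_4 = 11*2 - 10 = 12, d_4 = (177 - 12^2)/11 = 33/11 = 3, a_4 = floor((13 + 12)/3) = 8.
  m_5 = 3*8 - 12 = 12, d_5 = (177 - 12^2)/3 = 33/3 = 11, a_5 = floor((13 + 12)/11) = 2.
  m_6 = 11*2 - 12 = 10, d_6 = (177 - 10^2)/11 = 77/11 = 7, a_6 = floor((13 + 10)/7) = 3.
  m_7 = 7*3 - 10 = 11, d_7 = (177 - 11^2)/7 = 56/7 = 8, a_7 = floor((13 + 11)/8) = 3.
  m_8 = 8*3 - 11 = 13, d_8 = (177 - 13^2)/8 = 8/8 = 1, a_8 = floor((13 + 13)/1) = 26.
  m_9 = 1*26 - 13 = 13, d_9 = (177 - 13^2)/1 = 8/1 = 8: (m_9, d_9) = (m_1, d_1) = (13, 8), so from here the quotients repeat a_1, ..., a_8; the period length is 8.
So sqrt(177) = [13; (3, 3, 2, 8, 2, 3, 3, 26)] with period length k = 8.
k is even, so the fundamental solution of x^2 - 177y^2 = 1 is (p_{k-1}, q_{k-1}) = (p_7, q_7); compute convergents through index 7.
Convergents (p_i = a_i*p_{i-1} + p_{i-2}, q_i = a_i*q_{i-1} + q_{i-2} with p_{-2}=0, p_{-1}=1, q_{-2}=1, q_{-1}=0):
  i=0: a_0=13, p_0 = 13*1 + 0 = 13, q_0 = 13*0 + 1 = 1.
  i=1: a_1=3, p_1 = 3*13 + 1 = 40, q_1 = 3*1 + 0 = 3.
  i=2: a_2=3, p_2 = 3*40 + 13 = 133, q_2 = 3*3 + 1 = 10.
  i=3: a_3=2, p_3 = 2*133 + 40 = 306, q_3 = 2*10 + 3 = 23.
  i=4: a_4=8, p_4 = 8*306 + 133 = 2581, q_4 = 8*23 + 10 = 194.
  i=5: a_5=2, p_5 = 2*2581 + 306 = 5468, q_5 = 2*194 + 23 = 411.
  i=6: a_6=3, p_6 = 3*5468 + 2581 = 18985, q_6 = 3*411 + 194 = 1427.
  i=7: a_7=3, p_7 = 3*18985 + 5468 = 62423, q_7 = 3*1427 + 411 = 4692.
Check: 62423^2 - 177*4692^2 = 3896630929 - 3896630928 = 1, so (x, y) = (62423, 4692) solves the equation, and by the theorem it is the least positive solution.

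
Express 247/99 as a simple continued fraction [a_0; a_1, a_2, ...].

Run the Euclidean algorithm on 247 and 99; the successive quotients are the partial quotients a_0, a_1, ... (each step inverts the fractional part left over by the previous one):
  247 = 2*99 + 49, so a_0 = 2.
  99 = 2*49 + 1, so a_1 = 2.
  49 = 49*1 + 0, so a_2 = 49.
The remainder reaches 0 after 3 divisions, so the expansion has 3 partial quotients, read off in order.

[2; 2, 49]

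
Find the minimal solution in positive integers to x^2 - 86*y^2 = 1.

(x, y) = (10405, 1122)

First expand sqrt(86) as a continued fraction. With x_i = (sqrt(86) + m_i)/d_i and (m_0, d_0) = (0, 1): a_0 = floor(sqrt(86)) = 9, since 9^2 = 81 <= 86 < 100 = 10^2.
Iterate m_{i+1} = d_i*a_i - m_i, d_{i+1} = (86 - m_{i+1}^2)/d_i, a_{i+1} = floor((a_0 + m_{i+1})/d_{i+1}):
  m_1 = 1*9 - 0 = 9, d_1 = (86 - 9^2)/1 = 5/1 = 5, a_1 = floor((9 + 9)/5) = 3.
  m_2 = 5*3 - 9 = 6, d_2 = (86 - 6^2)/5 = 50/5 = 10, a_2 = floor((9 + 6)/10) = 1.
  m_3 = 10*1 - 6 = 4, d_3 = (86 - 4^2)/10 = 70/10 = 7, a_3 = floor((9 + 4)/7) = 1.
  m_4 = 7*1 - 4 = 3, d_4 = (86 - 3^2)/7 = 77/7 = 11, a_4 = floor((9 + 3)/11) = 1.
  m_5 = 11*1 - 3 = 8, d_5 = (86 - 8^2)/11 = 22/11 = 2, a_5 = floor((9 + 8)/2) = 8.
  m_6 = 2*8 - 8 = 8, d_6 = (86 - 8^2)/2 = 22/2 = 11, a_6 = floor((9 + 8)/11) = 1.
  m_7 = 11*1 - 8 = 3, d_7 = (86 - 3^2)/11 = 77/11 = 7, a_7 = floor((9 + 3)/7) = 1.
  m_8 = 7*1 - 3 = 4, d_8 = (86 - 4^2)/7 = 70/7 = 10, a_8 = floor((9 + 4)/10) = 1.
  m_9 = 10*1 - 4 = 6, d_9 = (86 - 6^2)/10 = 50/10 = 5, a_9 = floor((9 + 6)/5) = 3.
  m_10 = 5*3 - 6 = 9, d_10 = (86 - 9^2)/5 = 5/5 = 1, a_10 = floor((9 + 9)/1) = 18.
  m_11 = 1*18 - 9 = 9, d_11 = (86 - 9^2)/1 = 5/1 = 5: (m_11, d_11) = (m_1, d_1) = (9, 5), so from here the quotients repeat a_1, ..., a_10; the period length is 10.
So sqrt(86) = [9; (3, 1, 1, 1, 8, 1, 1, 1, 3, 18)] with period length k = 10.
k is even, so the fundamental solution of x^2 - 86y^2 = 1 is (p_{k-1}, q_{k-1}) = (p_9, q_9); compute convergents through index 9.
Convergents (p_i = a_i*p_{i-1} + p_{i-2}, q_i = a_i*q_{i-1} + q_{i-2} with p_{-2}=0, p_{-1}=1, q_{-2}=1, q_{-1}=0):
  i=0: a_0=9, p_0 = 9*1 + 0 = 9, q_0 = 9*0 + 1 = 1.
  i=1: a_1=3, p_1 = 3*9 + 1 = 28, q_1 = 3*1 + 0 = 3.
  i=2: a_2=1, p_2 = 1*28 + 9 = 37, q_2 = 1*3 + 1 = 4.
  i=3: a_3=1, p_3 = 1*37 + 28 = 65, q_3 = 1*4 + 3 = 7.
  i=4: a_4=1, p_4 = 1*65 + 37 = 102, q_4 = 1*7 + 4 = 11.
  i=5: a_5=8, p_5 = 8*102 + 65 = 881, q_5 = 8*11 + 7 = 95.
  i=6: a_6=1, p_6 = 1*881 + 102 = 983, q_6 = 1*95 + 11 = 106.
  i=7: a_7=1, p_7 = 1*983 + 881 = 1864, q_7 = 1*106 + 95 = 201.
  i=8: a_8=1, p_8 = 1*1864 + 983 = 2847, q_8 = 1*201 + 106 = 307.
  i=9: a_9=3, p_9 = 3*2847 + 1864 = 10405, q_9 = 3*307 + 201 = 1122.
Check: 10405^2 - 86*1122^2 = 108264025 - 108264024 = 1, so (x, y) = (10405, 1122) solves the equation, and by the theorem it is the least positive solution.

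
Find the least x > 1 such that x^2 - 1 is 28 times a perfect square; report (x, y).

First expand sqrt(28) as a continued fraction. With x_i = (sqrt(28) + m_i)/d_i and (m_0, d_0) = (0, 1): a_0 = floor(sqrt(28)) = 5, since 5^2 = 25 <= 28 < 36 = 6^2.
Iterate m_{i+1} = d_i*a_i - m_i, d_{i+1} = (28 - m_{i+1}^2)/d_i, a_{i+1} = floor((a_0 + m_{i+1})/d_{i+1}):
  m_1 = 1*5 - 0 = 5, d_1 = (28 - 5^2)/1 = 3/1 = 3, a_1 = floor((5 + 5)/3) = 3.
  m_2 = 3*3 - 5 = 4, d_2 = (28 - 4^2)/3 = 12/3 = 4, a_2 = floor((5 + 4)/4) = 2.
  m_3 = 4*2 - 4 = 4, d_3 = (28 - 4^2)/4 = 12/4 = 3, a_3 = floor((5 + 4)/3) = 3.
  m_4 = 3*3 - 4 = 5, d_4 = (28 - 5^2)/3 = 3/3 = 1, a_4 = floor((5 + 5)/1) = 10.
  m_5 = 1*10 - 5 = 5, d_5 = (28 - 5^2)/1 = 3/1 = 3: (m_5, d_5) = (m_1, d_1) = (5, 3), so from here the quotients repeat a_1, ..., a_4; the period length is 4.
So sqrt(28) = [5; (3, 2, 3, 10)] with period length k = 4.
k is even, so the fundamental solution of x^2 - 28y^2 = 1 is (p_{k-1}, q_{k-1}) = (p_3, q_3); compute convergents through index 3.
Convergents (p_i = a_i*p_{i-1} + p_{i-2}, q_i = a_i*q_{i-1} + q_{i-2} with p_{-2}=0, p_{-1}=1, q_{-2}=1, q_{-1}=0):
  i=0: a_0=5, p_0 = 5*1 + 0 = 5, q_0 = 5*0 + 1 = 1.
  i=1: a_1=3, p_1 = 3*5 + 1 = 16, q_1 = 3*1 + 0 = 3.
  i=2: a_2=2, p_2 = 2*16 + 5 = 37, q_2 = 2*3 + 1 = 7.
  i=3: a_3=3, p_3 = 3*37 + 16 = 127, q_3 = 3*7 + 3 = 24.
Check: 127^2 - 28*24^2 = 16129 - 16128 = 1, so (x, y) = (127, 24) solves the equation, and by the theorem it is the least positive solution.

(x, y) = (127, 24)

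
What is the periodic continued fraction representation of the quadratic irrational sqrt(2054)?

[45; (3, 8, 1, 2, 1, 2, 1, 2, 1, 8, 3, 90)]

Write x_i = (sqrt(2054) + m_i)/d_i with (m_0, d_0) = (0, 1). a_0 = floor(sqrt(2054)) = 45, since 45^2 = 2025 <= 2054 < 2116 = 46^2.
Iterate m_{i+1} = d_i*a_i - m_i, d_{i+1} = (2054 - m_{i+1}^2)/d_i, a_{i+1} = floor((a_0 + m_{i+1})/d_{i+1}):
  m_1 = 1*45 - 0 = 45, d_1 = (2054 - 45^2)/1 = 29/1 = 29, a_1 = floor((45 + 45)/29) = 3.
  m_2 = 29*3 - 45 = 42, d_2 = (2054 - 42^2)/29 = 290/29 = 10, a_2 = floor((45 + 42)/10) = 8.
  m_3 = 10*8 - 42 = 38, d_3 = (2054 - 38^2)/10 = 610/10 = 61, a_3 = floor((45 + 38)/61) = 1.
  m_4 = 61*1 - 38 = 23, d_4 = (2054 - 23^2)/61 = 1525/61 = 25, a_4 = floor((45 + 23)/25) = 2.
  m_5 = 25*2 - 23 = 27, d_5 = (2054 - 27^2)/25 = 1325/25 = 53, a_5 = floor((45 + 27)/53) = 1.
  m_6 = 53*1 - 27 = 26, d_6 = (2054 - 26^2)/53 = 1378/53 = 26, a_6 = floor((45 + 26)/26) = 2.
  m_7 = 26*2 - 26 = 26, d_7 = (2054 - 26^2)/26 = 1378/26 = 53, a_7 = floor((45 + 26)/53) = 1.
  m_8 = 53*1 - 26 = 27, d_8 = (2054 - 27^2)/53 = 1325/53 = 25, a_8 = floor((45 + 27)/25) = 2.
  m_9 = 25*2 - 27 = 23, d_9 = (2054 - 23^2)/25 = 1525/25 = 61, a_9 = floor((45 + 23)/61) = 1.
  m_10 = 61*1 - 23 = 38, d_10 = (2054 - 38^2)/61 = 610/61 = 10, a_10 = floor((45 + 38)/10) = 8.
  m_11 = 10*8 - 38 = 42, d_11 = (2054 - 42^2)/10 = 290/10 = 29, a_11 = floor((45 + 42)/29) = 3.
  m_12 = 29*3 - 42 = 45, d_12 = (2054 - 45^2)/29 = 29/29 = 1, a_12 = floor((45 + 45)/1) = 90.
  m_13 = 1*90 - 45 = 45, d_13 = (2054 - 45^2)/1 = 29/1 = 29: (m_13, d_13) = (m_1, d_1) = (45, 29), so from here the quotients repeat a_1, ..., a_12; the period length is 12.
Hence the expansion of sqrt(2054) is a_0 = 45 followed by the repeating block 3, 8, 1, 2, 1, 2, 1, 2, 1, 8, 3, 90 (period 12).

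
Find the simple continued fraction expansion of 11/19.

[0; 1, 1, 2, 1, 2]

Run the Euclidean algorithm on 11 and 19; the successive quotients are the partial quotients a_0, a_1, ... (each step inverts the fractional part left over by the previous one):
  11 = 0*19 + 11, so a_0 = 0.
  19 = 1*11 + 8, so a_1 = 1.
  11 = 1*8 + 3, so a_2 = 1.
  8 = 2*3 + 2, so a_3 = 2.
  3 = 1*2 + 1, so a_4 = 1.
  2 = 2*1 + 0, so a_5 = 2.
The remainder reaches 0 after 6 divisions, so the expansion has 6 partial quotients, read off in order.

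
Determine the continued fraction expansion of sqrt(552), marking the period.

[23; (2, 46)]

Write x_i = (sqrt(552) + m_i)/d_i with (m_0, d_0) = (0, 1). a_0 = floor(sqrt(552)) = 23, since 23^2 = 529 <= 552 < 576 = 24^2.
Iterate m_{i+1} = d_i*a_i - m_i, d_{i+1} = (552 - m_{i+1}^2)/d_i, a_{i+1} = floor((a_0 + m_{i+1})/d_{i+1}):
  m_1 = 1*23 - 0 = 23, d_1 = (552 - 23^2)/1 = 23/1 = 23, a_1 = floor((23 + 23)/23) = 2.
  m_2 = 23*2 - 23 = 23, d_2 = (552 - 23^2)/23 = 23/23 = 1, a_2 = floor((23 + 23)/1) = 46.
  m_3 = 1*46 - 23 = 23, d_3 = (552 - 23^2)/1 = 23/1 = 23: (m_3, d_3) = (m_1, d_1) = (23, 23), so from here the quotients repeat a_1, a_2; the period length is 2.
Hence the expansion of sqrt(552) is a_0 = 23 followed by the repeating block 2, 46 (period 2).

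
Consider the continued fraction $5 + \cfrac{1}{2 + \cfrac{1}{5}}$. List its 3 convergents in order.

5/1, 11/2, 60/11

Using the convergent recurrence p_i = a_i*p_{i-1} + p_{i-2}, q_i = a_i*q_{i-1} + q_{i-2} with p_{-2}=0, p_{-1}=1, q_{-2}=1, q_{-1}=0:
  i=0: a_0=5, p_0 = 5*1 + 0 = 5, q_0 = 5*0 + 1 = 1.
  i=1: a_1=2, p_1 = 2*5 + 1 = 11, q_1 = 2*1 + 0 = 2.
  i=2: a_2=5, p_2 = 5*11 + 5 = 60, q_2 = 5*2 + 1 = 11.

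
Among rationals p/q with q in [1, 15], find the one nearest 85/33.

18/7

Expand x = 85/33 as a continued fraction with the Euclidean algorithm:
  85 = 2*33 + 19, so a_0 = 2.
  33 = 1*19 + 14, so a_1 = 1.
  19 = 1*14 + 5, so a_2 = 1.
  14 = 2*5 + 4, so a_3 = 2.
  5 = 1*4 + 1, so a_4 = 1.
  4 = 4*1 + 0, so a_5 = 4.
so x = [2; 1, 1, 2, 1, 4].
Convergents (p_i = a_i*p_{i-1} + p_{i-2}, q_i = a_i*q_{i-1} + q_{i-2} with p_{-2}=0, p_{-1}=1, q_{-2}=1, q_{-1}=0), until the denominator exceeds 15:
  i=0: a_0=2, p_0 = 2*1 + 0 = 2, q_0 = 2*0 + 1 = 1.
  i=1: a_1=1, p_1 = 1*2 + 1 = 3, q_1 = 1*1 + 0 = 1.
  i=2: a_2=1, p_2 = 1*3 + 2 = 5, q_2 = 1*1 + 1 = 2.
  i=3: a_3=2, p_3 = 2*5 + 3 = 13, q_3 = 2*2 + 1 = 5.
  i=4: a_4=1, p_4 = 1*13 + 5 = 18, q_4 = 1*5 + 2 = 7.
  i=5: a_5=4, p_5 = 4*18 + 13 = 85, q_5 = 4*7 + 5 = 33.
q_5 = 33 > 15, so the last convergent with denominator <= 15 is p_4/q_4 = 18/7.
The closest fraction with denominator <= 15 is either p_4/q_4 or the intermediate fraction (k*p_4 + p_3)/(k*q_4 + q_3) with the largest k >= 1 whose denominator stays <= 15; these approach x as k grows, and every other convergent or intermediate fraction in range is farther away.
Largest k: floor((15 - q_3)/q_4) = floor((15 - 5)/7) = 1.
That gives (1*18 + 13)/(1*7 + 5) = 31/12.
Compare the errors: |x - 18/7| = |85*7 - 18*33|/(33*7) = 1/231, and |x - 31/12| = |85*12 - 31*33|/(33*12) = 3/396.
Cross-multiplying, 1*396 = 396 < 693 = 3*231, so 1/231 is smaller: the convergent 18/7 is closer to x than 31/12.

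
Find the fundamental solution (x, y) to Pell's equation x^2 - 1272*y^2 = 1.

(x, y) = (107, 3)

First expand sqrt(1272) as a continued fraction. With x_i = (sqrt(1272) + m_i)/d_i and (m_0, d_0) = (0, 1): a_0 = floor(sqrt(1272)) = 35, since 35^2 = 1225 <= 1272 < 1296 = 36^2.
Iterate m_{i+1} = d_i*a_i - m_i, d_{i+1} = (1272 - m_{i+1}^2)/d_i, a_{i+1} = floor((a_0 + m_{i+1})/d_{i+1}):
  m_1 = 1*35 - 0 = 35, d_1 = (1272 - 35^2)/1 = 47/1 = 47, a_1 = floor((35 + 35)/47) = 1.
  m_2 = 47*1 - 35 = 12, d_2 = (1272 - 12^2)/47 = 1128/47 = 24, a_2 = floor((35 + 12)/24) = 1.
  m_3 = 24*1 - 12 = 12, d_3 = (1272 - 12^2)/24 = 1128/24 = 47, a_3 = floor((35 + 12)/47) = 1.
  m_4 = 47*1 - 12 = 35, d_4 = (1272 - 35^2)/47 = 47/47 = 1, a_4 = floor((35 + 35)/1) = 70.
  m_5 = 1*70 - 35 = 35, d_5 = (1272 - 35^2)/1 = 47/1 = 47: (m_5, d_5) = (m_1, d_1) = (35, 47), so from here the quotients repeat a_1, ..., a_4; the period length is 4.
So sqrt(1272) = [35; (1, 1, 1, 70)] with period length k = 4.
k is even, so the fundamental solution of x^2 - 1272y^2 = 1 is (p_{k-1}, q_{k-1}) = (p_3, q_3); compute convergents through index 3.
Convergents (p_i = a_i*p_{i-1} + p_{i-2}, q_i = a_i*q_{i-1} + q_{i-2} with p_{-2}=0, p_{-1}=1, q_{-2}=1, q_{-1}=0):
  i=0: a_0=35, p_0 = 35*1 + 0 = 35, q_0 = 35*0 + 1 = 1.
  i=1: a_1=1, p_1 = 1*35 + 1 = 36, q_1 = 1*1 + 0 = 1.
  i=2: a_2=1, p_2 = 1*36 + 35 = 71, q_2 = 1*1 + 1 = 2.
  i=3: a_3=1, p_3 = 1*71 + 36 = 107, q_3 = 1*2 + 1 = 3.
Check: 107^2 - 1272*3^2 = 11449 - 11448 = 1, so (x, y) = (107, 3) solves the equation, and by the theorem it is the least positive solution.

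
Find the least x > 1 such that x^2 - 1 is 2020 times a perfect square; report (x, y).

First expand sqrt(2020) as a continued fraction. With x_i = (sqrt(2020) + m_i)/d_i and (m_0, d_0) = (0, 1): a_0 = floor(sqrt(2020)) = 44, since 44^2 = 1936 <= 2020 < 2025 = 45^2.
Iterate m_{i+1} = d_i*a_i - m_i, d_{i+1} = (2020 - m_{i+1}^2)/d_i, a_{i+1} = floor((a_0 + m_{i+1})/d_{i+1}):
  m_1 = 1*44 - 0 = 44, d_1 = (2020 - 44^2)/1 = 84/1 = 84, a_1 = floor((44 + 44)/84) = 1.
  m_2 = 84*1 - 44 = 40, d_2 = (2020 - 40^2)/84 = 420/84 = 5, a_2 = floor((44 + 40)/5) = 16.
  m_3 = 5*16 - 40 = 40, d_3 = (2020 - 40^2)/5 = 420/5 = 84, a_3 = floor((44 + 40)/84) = 1.
  m_4 = 84*1 - 40 = 44, d_4 = (2020 - 44^2)/84 = 84/84 = 1, a_4 = floor((44 + 44)/1) = 88.
  m_5 = 1*88 - 44 = 44, d_5 = (2020 - 44^2)/1 = 84/1 = 84: (m_5, d_5) = (m_1, d_1) = (44, 84), so from here the quotients repeat a_1, ..., a_4; the period length is 4.
So sqrt(2020) = [44; (1, 16, 1, 88)] with period length k = 4.
k is even, so the fundamental solution of x^2 - 2020y^2 = 1 is (p_{k-1}, q_{k-1}) = (p_3, q_3); compute convergents through index 3.
Convergents (p_i = a_i*p_{i-1} + p_{i-2}, q_i = a_i*q_{i-1} + q_{i-2} with p_{-2}=0, p_{-1}=1, q_{-2}=1, q_{-1}=0):
  i=0: a_0=44, p_0 = 44*1 + 0 = 44, q_0 = 44*0 + 1 = 1.
  i=1: a_1=1, p_1 = 1*44 + 1 = 45, q_1 = 1*1 + 0 = 1.
  i=2: a_2=16, p_2 = 16*45 + 44 = 764, q_2 = 16*1 + 1 = 17.
  i=3: a_3=1, p_3 = 1*764 + 45 = 809, q_3 = 1*17 + 1 = 18.
Check: 809^2 - 2020*18^2 = 654481 - 654480 = 1, so (x, y) = (809, 18) solves the equation, and by the theorem it is the least positive solution.

(x, y) = (809, 18)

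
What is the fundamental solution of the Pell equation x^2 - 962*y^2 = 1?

(x, y) = (1923, 62)

First expand sqrt(962) as a continued fraction. With x_i = (sqrt(962) + m_i)/d_i and (m_0, d_0) = (0, 1): a_0 = floor(sqrt(962)) = 31, since 31^2 = 961 <= 962 < 1024 = 32^2.
Iterate m_{i+1} = d_i*a_i - m_i, d_{i+1} = (962 - m_{i+1}^2)/d_i, a_{i+1} = floor((a_0 + m_{i+1})/d_{i+1}):
  m_1 = 1*31 - 0 = 31, d_1 = (962 - 31^2)/1 = 1/1 = 1, a_1 = floor((31 + 31)/1) = 62.
  m_2 = 1*62 - 31 = 31, d_2 = (962 - 31^2)/1 = 1/1 = 1: (m_2, d_2) = (m_1, d_1) = (31, 1), so from here the quotient a_1 repeats; the period length is 1.
So sqrt(962) = [31; (62)] with period length k = 1.
k is odd, so (p_{k-1}, q_{k-1}) only solves x^2 - 962y^2 = -1 and the fundamental solution of x^2 - 962y^2 = 1 is (p_{2k-1}, q_{2k-1}) = (p_1, q_1); compute convergents through index 1, running through the period twice.
Convergents (p_i = a_i*p_{i-1} + p_{i-2}, q_i = a_i*q_{i-1} + q_{i-2} with p_{-2}=0, p_{-1}=1, q_{-2}=1, q_{-1}=0):
  i=0: a_0=31, p_0 = 31*1 + 0 = 31, q_0 = 31*0 + 1 = 1.
  i=1: a_1=62, p_1 = 62*31 + 1 = 1923, q_1 = 62*1 + 0 = 62.
Indeed p_0^2 - 962*q_0^2 = 961 - 962 = -1, not +1.
Check: 1923^2 - 962*62^2 = 3697929 - 3697928 = 1, so (x, y) = (1923, 62) solves the equation, and by the theorem it is the least positive solution.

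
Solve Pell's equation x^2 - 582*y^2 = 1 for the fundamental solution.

First expand sqrt(582) as a continued fraction. With x_i = (sqrt(582) + m_i)/d_i and (m_0, d_0) = (0, 1): a_0 = floor(sqrt(582)) = 24, since 24^2 = 576 <= 582 < 625 = 25^2.
Iterate m_{i+1} = d_i*a_i - m_i, d_{i+1} = (582 - m_{i+1}^2)/d_i, a_{i+1} = floor((a_0 + m_{i+1})/d_{i+1}):
  m_1 = 1*24 - 0 = 24, d_1 = (582 - 24^2)/1 = 6/1 = 6, a_1 = floor((24 + 24)/6) = 8.
  m_2 = 6*8 - 24 = 24, d_2 = (582 - 24^2)/6 = 6/6 = 1, a_2 = floor((24 + 24)/1) = 48.
  m_3 = 1*48 - 24 = 24, d_3 = (582 - 24^2)/1 = 6/1 = 6: (m_3, d_3) = (m_1, d_1) = (24, 6), so from here the quotients repeat a_1, a_2; the period length is 2.
So sqrt(582) = [24; (8, 48)] with period length k = 2.
k is even, so the fundamental solution of x^2 - 582y^2 = 1 is (p_{k-1}, q_{k-1}) = (p_1, q_1); compute convergents through index 1.
Convergents (p_i = a_i*p_{i-1} + p_{i-2}, q_i = a_i*q_{i-1} + q_{i-2} with p_{-2}=0, p_{-1}=1, q_{-2}=1, q_{-1}=0):
  i=0: a_0=24, p_0 = 24*1 + 0 = 24, q_0 = 24*0 + 1 = 1.
  i=1: a_1=8, p_1 = 8*24 + 1 = 193, q_1 = 8*1 + 0 = 8.
Check: 193^2 - 582*8^2 = 37249 - 37248 = 1, so (x, y) = (193, 8) solves the equation, and by the theorem it is the least positive solution.

(x, y) = (193, 8)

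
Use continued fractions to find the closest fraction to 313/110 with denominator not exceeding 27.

37/13

Expand x = 313/110 as a continued fraction with the Euclidean algorithm:
  313 = 2*110 + 93, so a_0 = 2.
  110 = 1*93 + 17, so a_1 = 1.
  93 = 5*17 + 8, so a_2 = 5.
  17 = 2*8 + 1, so a_3 = 2.
  8 = 8*1 + 0, so a_4 = 8.
so x = [2; 1, 5, 2, 8].
Convergents (p_i = a_i*p_{i-1} + p_{i-2}, q_i = a_i*q_{i-1} + q_{i-2} with p_{-2}=0, p_{-1}=1, q_{-2}=1, q_{-1}=0), until the denominator exceeds 27:
  i=0: a_0=2, p_0 = 2*1 + 0 = 2, q_0 = 2*0 + 1 = 1.
  i=1: a_1=1, p_1 = 1*2 + 1 = 3, q_1 = 1*1 + 0 = 1.
  i=2: a_2=5, p_2 = 5*3 + 2 = 17, q_2 = 5*1 + 1 = 6.
  i=3: a_3=2, p_3 = 2*17 + 3 = 37, q_3 = 2*6 + 1 = 13.
  i=4: a_4=8, p_4 = 8*37 + 17 = 313, q_4 = 8*13 + 6 = 110.
q_4 = 110 > 27, so the last convergent with denominator <= 27 is p_3/q_3 = 37/13.
The closest fraction with denominator <= 27 is either p_3/q_3 or the intermediate fraction (k*p_3 + p_2)/(k*q_3 + q_2) with the largest k >= 1 whose denominator stays <= 27; these approach x as k grows, and every other convergent or intermediate fraction in range is farther away.
Largest k: floor((27 - q_2)/q_3) = floor((27 - 6)/13) = 1.
That gives (1*37 + 17)/(1*13 + 6) = 54/19.
Compare the errors: |x - 37/13| = |313*13 - 37*110|/(110*13) = 1/1430, and |x - 54/19| = |313*19 - 54*110|/(110*19) = 7/2090.
Cross-multiplying, 1*2090 = 2090 < 10010 = 7*1430, so 1/1430 is smaller: the convergent 37/13 is closer to x than 54/19.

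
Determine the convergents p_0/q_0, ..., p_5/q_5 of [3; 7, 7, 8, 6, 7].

Using the convergent recurrence p_i = a_i*p_{i-1} + p_{i-2}, q_i = a_i*q_{i-1} + q_{i-2} with p_{-2}=0, p_{-1}=1, q_{-2}=1, q_{-1}=0:
  i=0: a_0=3, p_0 = 3*1 + 0 = 3, q_0 = 3*0 + 1 = 1.
  i=1: a_1=7, p_1 = 7*3 + 1 = 22, q_1 = 7*1 + 0 = 7.
  i=2: a_2=7, p_2 = 7*22 + 3 = 157, q_2 = 7*7 + 1 = 50.
  i=3: a_3=8, p_3 = 8*157 + 22 = 1278, q_3 = 8*50 + 7 = 407.
  i=4: a_4=6, p_4 = 6*1278 + 157 = 7825, q_4 = 6*407 + 50 = 2492.
  i=5: a_5=7, p_5 = 7*7825 + 1278 = 56053, q_5 = 7*2492 + 407 = 17851.

3/1, 22/7, 157/50, 1278/407, 7825/2492, 56053/17851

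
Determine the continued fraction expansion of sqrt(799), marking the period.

Write x_i = (sqrt(799) + m_i)/d_i with (m_0, d_0) = (0, 1). a_0 = floor(sqrt(799)) = 28, since 28^2 = 784 <= 799 < 841 = 29^2.
Iterate m_{i+1} = d_i*a_i - m_i, d_{i+1} = (799 - m_{i+1}^2)/d_i, a_{i+1} = floor((a_0 + m_{i+1})/d_{i+1}):
  m_1 = 1*28 - 0 = 28, d_1 = (799 - 28^2)/1 = 15/1 = 15, a_1 = floor((28 + 28)/15) = 3.
  m_2 = 15*3 - 28 = 17, d_2 = (799 - 17^2)/15 = 510/15 = 34, a_2 = floor((28 + 17)/34) = 1.
  m_3 = 34*1 - 17 = 17, d_3 = (799 - 17^2)/34 = 510/34 = 15, a_3 = floor((28 + 17)/15) = 3.
  m_4 = 15*3 - 17 = 28, d_4 = (799 - 28^2)/15 = 15/15 = 1, a_4 = floor((28 + 28)/1) = 56.
  m_5 = 1*56 - 28 = 28, d_5 = (799 - 28^2)/1 = 15/1 = 15: (m_5, d_5) = (m_1, d_1) = (28, 15), so from here the quotients repeat a_1, ..., a_4; the period length is 4.
Hence the expansion of sqrt(799) is a_0 = 28 followed by the repeating block 3, 1, 3, 56 (period 4).

[28; (3, 1, 3, 56)]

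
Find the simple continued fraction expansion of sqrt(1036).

[32; (5, 2, 1, 6, 2, 6, 1, 2, 5, 64)]

Write x_i = (sqrt(1036) + m_i)/d_i with (m_0, d_0) = (0, 1). a_0 = floor(sqrt(1036)) = 32, since 32^2 = 1024 <= 1036 < 1089 = 33^2.
Iterate m_{i+1} = d_i*a_i - m_i, d_{i+1} = (1036 - m_{i+1}^2)/d_i, a_{i+1} = floor((a_0 + m_{i+1})/d_{i+1}):
  m_1 = 1*32 - 0 = 32, d_1 = (1036 - 32^2)/1 = 12/1 = 12, a_1 = floor((32 + 32)/12) = 5.
  m_2 = 12*5 - 32 = 28, d_2 = (1036 - 28^2)/12 = 252/12 = 21, a_2 = floor((32 + 28)/21) = 2.
  m_3 = 21*2 - 28 = 14, d_3 = (1036 - 14^2)/21 = 840/21 = 40, a_3 = floor((32 + 14)/40) = 1.
  m_4 = 40*1 - 14 = 26, d_4 = (1036 - 26^2)/40 = 360/40 = 9, a_4 = floor((32 + 26)/9) = 6.
  m_5 = 9*6 - 26 = 28, d_5 = (1036 - 28^2)/9 = 252/9 = 28, a_5 = floor((32 + 28)/28) = 2.
  m_6 = 28*2 - 28 = 28, d_6 = (1036 - 28^2)/28 = 252/28 = 9, a_6 = floor((32 + 28)/9) = 6.
  m_7 = 9*6 - 28 = 26, d_7 = (1036 - 26^2)/9 = 360/9 = 40, a_7 = floor((32 + 26)/40) = 1.
  m_8 = 40*1 - 26 = 14, d_8 = (1036 - 14^2)/40 = 840/40 = 21, a_8 = floor((32 + 14)/21) = 2.
  m_9 = 21*2 - 14 = 28, d_9 = (1036 - 28^2)/21 = 252/21 = 12, a_9 = floor((32 + 28)/12) = 5.
  m_10 = 12*5 - 28 = 32, d_10 = (1036 - 32^2)/12 = 12/12 = 1, a_10 = floor((32 + 32)/1) = 64.
  m_11 = 1*64 - 32 = 32, d_11 = (1036 - 32^2)/1 = 12/1 = 12: (m_11, d_11) = (m_1, d_1) = (32, 12), so from here the quotients repeat a_1, ..., a_10; the period length is 10.
Hence the expansion of sqrt(1036) is a_0 = 32 followed by the repeating block 5, 2, 1, 6, 2, 6, 1, 2, 5, 64 (period 10).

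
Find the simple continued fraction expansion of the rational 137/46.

Run the Euclidean algorithm on 137 and 46; the successive quotients are the partial quotients a_0, a_1, ... (each step inverts the fractional part left over by the previous one):
  137 = 2*46 + 45, so a_0 = 2.
  46 = 1*45 + 1, so a_1 = 1.
  45 = 45*1 + 0, so a_2 = 45.
The remainder reaches 0 after 3 divisions, so the expansion has 3 partial quotients, read off in order.

[2; 1, 45]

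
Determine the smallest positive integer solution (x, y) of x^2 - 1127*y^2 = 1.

First expand sqrt(1127) as a continued fraction. With x_i = (sqrt(1127) + m_i)/d_i and (m_0, d_0) = (0, 1): a_0 = floor(sqrt(1127)) = 33, since 33^2 = 1089 <= 1127 < 1156 = 34^2.
Iterate m_{i+1} = d_i*a_i - m_i, d_{i+1} = (1127 - m_{i+1}^2)/d_i, a_{i+1} = floor((a_0 + m_{i+1})/d_{i+1}):
  m_1 = 1*33 - 0 = 33, d_1 = (1127 - 33^2)/1 = 38/1 = 38, a_1 = floor((33 + 33)/38) = 1.
  m_2 = 38*1 - 33 = 5, d_2 = (1127 - 5^2)/38 = 1102/38 = 29, a_2 = floor((33 + 5)/29) = 1.
  m_3 = 29*1 - 5 = 24, d_3 = (1127 - 24^2)/29 = 551/29 = 19, a_3 = floor((33 + 24)/19) = 3.
  m_4 = 19*3 - 24 = 33, d_4 = (1127 - 33^2)/19 = 38/19 = 2, a_4 = floor((33 + 33)/2) = 33.
  m_5 = 2*33 - 33 = 33, d_5 = (1127 - 33^2)/2 = 38/2 = 19, a_5 = floor((33 + 33)/19) = 3.
  m_6 = 19*3 - 33 = 24, d_6 = (1127 - 24^2)/19 = 551/19 = 29, a_6 = floor((33 + 24)/29) = 1.
  m_7 = 29*1 - 24 = 5, d_7 = (1127 - 5^2)/29 = 1102/29 = 38, a_7 = floor((33 + 5)/38) = 1.
  m_8 = 38*1 - 5 = 33, d_8 = (1127 - 33^2)/38 = 38/38 = 1, a_8 = floor((33 + 33)/1) = 66.
  m_9 = 1*66 - 33 = 33, d_9 = (1127 - 33^2)/1 = 38/1 = 38: (m_9, d_9) = (m_1, d_1) = (33, 38), so from here the quotients repeat a_1, ..., a_8; the period length is 8.
So sqrt(1127) = [33; (1, 1, 3, 33, 3, 1, 1, 66)] with period length k = 8.
k is even, so the fundamental solution of x^2 - 1127y^2 = 1 is (p_{k-1}, q_{k-1}) = (p_7, q_7); compute convergents through index 7.
Convergents (p_i = a_i*p_{i-1} + p_{i-2}, q_i = a_i*q_{i-1} + q_{i-2} with p_{-2}=0, p_{-1}=1, q_{-2}=1, q_{-1}=0):
  i=0: a_0=33, p_0 = 33*1 + 0 = 33, q_0 = 33*0 + 1 = 1.
  i=1: a_1=1, p_1 = 1*33 + 1 = 34, q_1 = 1*1 + 0 = 1.
  i=2: a_2=1, p_2 = 1*34 + 33 = 67, q_2 = 1*1 + 1 = 2.
  i=3: a_3=3, p_3 = 3*67 + 34 = 235, q_3 = 3*2 + 1 = 7.
  i=4: a_4=33, p_4 = 33*235 + 67 = 7822, q_4 = 33*7 + 2 = 233.
  i=5: a_5=3, p_5 = 3*7822 + 235 = 23701, q_5 = 3*233 + 7 = 706.
  i=6: a_6=1, p_6 = 1*23701 + 7822 = 31523, q_6 = 1*706 + 233 = 939.
  i=7: a_7=1, p_7 = 1*31523 + 23701 = 55224, q_7 = 1*939 + 706 = 1645.
Check: 55224^2 - 1127*1645^2 = 3049690176 - 3049690175 = 1, so (x, y) = (55224, 1645) solves the equation, and by the theorem it is the least positive solution.

(x, y) = (55224, 1645)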